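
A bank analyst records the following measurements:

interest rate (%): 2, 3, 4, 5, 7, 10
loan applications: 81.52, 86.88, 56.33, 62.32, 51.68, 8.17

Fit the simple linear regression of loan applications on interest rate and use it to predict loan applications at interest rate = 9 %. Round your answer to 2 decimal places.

n = 6, Σx = 31, Σy = 346.9, Σxy = 1404.06, Σx² = 203
Sxx = Σx² − (Σx)²/n = 203 − 160.166667 = 42.833333
Sxy = Σxy − (Σx)(Σy)/n = 1404.06 − 1792.316667 = -388.256667
b = Sxy/Sxx = -388.256667/42.833333 = -9.064358
a = ȳ − b·x̄ = 57.816667 − (-9.064358)·5.166667 = 104.649183
ŷ(9) = a + b·9 = 104.649183 + (-9.064358)·9 = 23.069961

23.07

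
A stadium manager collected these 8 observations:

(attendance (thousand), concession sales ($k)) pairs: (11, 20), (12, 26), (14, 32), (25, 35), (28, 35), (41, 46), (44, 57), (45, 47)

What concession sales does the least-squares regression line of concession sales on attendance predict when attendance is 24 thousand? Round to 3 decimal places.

34.499

n = 8, Σx = 220, Σy = 298, Σxy = 9344, Σx² = 7512
Sxx = Σx² − (Σx)²/n = 7512 − 6050 = 1462
Sxy = Σxy − (Σx)(Σy)/n = 9344 − 8195 = 1149
b = Sxy/Sxx = 1149/1462 = 0.785910
a = ȳ − b·x̄ = 37.25 − 0.785910·27.5 = 15.637483
ŷ(24) = a + b·24 = 15.637483 + 0.785910·24 = 34.499316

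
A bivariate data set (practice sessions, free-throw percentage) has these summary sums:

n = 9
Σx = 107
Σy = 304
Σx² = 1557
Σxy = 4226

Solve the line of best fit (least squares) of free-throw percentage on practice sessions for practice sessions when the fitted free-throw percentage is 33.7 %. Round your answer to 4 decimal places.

Sxx = Σx² − (Σx)²/n = 1557 − 1272.111111 = 284.888889
Sxy = Σxy − (Σx)(Σy)/n = 4226 − 3614.222222 = 611.777778
b = Sxy/Sxx = 611.777778/284.888889 = 2.147426
a = ȳ − b·x̄ = 33.777778 − 2.147426·11.888889 = 8.247270
Set a + b·x = 33.7: x = (33.7 − 8.247270) / 2.147426 = 11.852670

11.8527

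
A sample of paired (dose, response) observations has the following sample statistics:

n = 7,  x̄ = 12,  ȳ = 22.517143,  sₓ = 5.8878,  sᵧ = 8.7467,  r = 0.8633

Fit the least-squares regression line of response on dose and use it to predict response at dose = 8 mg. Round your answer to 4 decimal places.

b = r · sᵧ/sₓ = 0.8633 · 8.7467/5.8878 = 1.282487
a = ȳ − b·x̄ = 22.517143 − 1.282487·12 = 7.127301
ŷ(8) = a + b·8 = 7.127301 + 1.282487·8 = 17.387196

17.3872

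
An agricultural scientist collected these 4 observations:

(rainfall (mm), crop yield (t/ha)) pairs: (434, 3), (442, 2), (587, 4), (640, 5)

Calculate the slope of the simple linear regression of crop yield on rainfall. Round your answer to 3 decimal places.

n = 4, Σx = 2103, Σy = 14, Σxy = 7734, Σx² = 1137889
Sxx = Σx² − (Σx)²/n = 1137889 − 1105652.25 = 32236.75
Sxy = Σxy − (Σx)(Σy)/n = 7734 − 7360.5 = 373.5
b = Sxy/Sxx = 373.5/32236.75 = 0.011586

0.012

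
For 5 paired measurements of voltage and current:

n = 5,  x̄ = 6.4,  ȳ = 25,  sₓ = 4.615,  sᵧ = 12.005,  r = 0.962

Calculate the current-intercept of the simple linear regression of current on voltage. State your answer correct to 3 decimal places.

b = r · sᵧ/sₓ = 0.962 · 12.005/4.615 = 2.502451
a = ȳ − b·x̄ = 25 − 2.502451·6.4 = 8.984315

8.984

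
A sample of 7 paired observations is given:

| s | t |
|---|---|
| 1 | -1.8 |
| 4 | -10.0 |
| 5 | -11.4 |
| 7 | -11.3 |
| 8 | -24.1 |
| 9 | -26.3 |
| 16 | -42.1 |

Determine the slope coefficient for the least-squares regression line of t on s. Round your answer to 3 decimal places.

-2.772

n = 7, Σx = 50, Σy = -127, Σxy = -1281, Σx² = 492
Sxx = Σx² − (Σx)²/n = 492 − 357.142857 = 134.857143
Sxy = Σxy − (Σx)(Σy)/n = -1281 − (-907.142857) = -373.857143
b = Sxy/Sxx = -373.857143/134.857143 = -2.772246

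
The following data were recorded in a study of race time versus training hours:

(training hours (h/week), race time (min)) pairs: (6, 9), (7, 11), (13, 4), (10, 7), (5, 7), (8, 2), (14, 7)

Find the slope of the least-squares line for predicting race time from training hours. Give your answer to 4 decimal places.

-0.2917

n = 7, Σx = 63, Σy = 47, Σxy = 402, Σx² = 639
Sxx = Σx² − (Σx)²/n = 639 − 567 = 72
Sxy = Σxy − (Σx)(Σy)/n = 402 − 423 = -21
b = Sxy/Sxx = -21/72 = -0.291667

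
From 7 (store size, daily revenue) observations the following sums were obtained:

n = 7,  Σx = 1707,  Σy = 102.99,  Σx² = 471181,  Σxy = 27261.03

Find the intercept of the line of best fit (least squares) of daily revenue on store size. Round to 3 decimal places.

Sxx = Σx² − (Σx)²/n = 471181 − 416264.142857 = 54916.857143
Sxy = Σxy − (Σx)(Σy)/n = 27261.03 − 25114.847143 = 2146.182857
b = Sxy/Sxx = 2146.182857/54916.857143 = 0.039081
a = ȳ − b·x̄ = 14.712857 − 0.039081·243.857143 = 5.182778

5.183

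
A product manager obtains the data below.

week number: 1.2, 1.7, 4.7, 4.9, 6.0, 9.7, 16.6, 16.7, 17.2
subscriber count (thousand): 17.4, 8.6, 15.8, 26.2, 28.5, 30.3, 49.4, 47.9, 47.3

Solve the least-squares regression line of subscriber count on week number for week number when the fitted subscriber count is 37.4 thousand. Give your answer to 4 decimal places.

n = 9, Σx = 78.7, Σy = 271.4, Σxy = 3136.58, Σx² = 1030.81
Sxx = Σx² − (Σx)²/n = 1030.81 − 688.187778 = 342.622222
Sxy = Σxy − (Σx)(Σy)/n = 3136.58 − 2373.242222 = 763.337778
b = Sxy/Sxx = 763.337778/342.622222 = 2.227928
a = ȳ − b·x̄ = 30.155556 − 2.227928·8.744444 = 10.673559
Set a + b·x = 37.4: x = (37.4 − 10.673559) / 2.227928 = 11.996095

11.9961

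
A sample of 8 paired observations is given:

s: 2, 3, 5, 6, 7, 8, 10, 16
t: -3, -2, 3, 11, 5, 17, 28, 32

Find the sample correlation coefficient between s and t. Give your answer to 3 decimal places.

0.935

n = 8, Σx = 57, Σy = 91, Σxy = 1032, Σx² = 543, Σy² = 2265
Sxx = Σx² − (Σx)²/n = 543 − 406.125 = 136.875
Sxy = Σxy − (Σx)(Σy)/n = 1032 − 648.375 = 383.625
Syy = Σy² − (Σy)²/n = 2265 − 1035.125 = 1229.875
r = Sxy/√(Sxx·Syy) = 383.625/√(168339.140625) = 383.625/410.291531 = 0.935006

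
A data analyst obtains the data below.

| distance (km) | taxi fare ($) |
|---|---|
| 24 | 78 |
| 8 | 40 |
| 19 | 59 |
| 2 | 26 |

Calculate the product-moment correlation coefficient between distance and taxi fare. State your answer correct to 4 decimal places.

0.9893

n = 4, Σx = 53, Σy = 203, Σxy = 3365, Σx² = 1005, Σy² = 11841
Sxx = Σx² − (Σx)²/n = 1005 − 702.25 = 302.75
Sxy = Σxy − (Σx)(Σy)/n = 3365 − 2689.75 = 675.25
Syy = Σy² − (Σy)²/n = 11841 − 10302.25 = 1538.75
r = Sxy/√(Sxx·Syy) = 675.25/√(465856.5625) = 675.25/682.536858 = 0.989324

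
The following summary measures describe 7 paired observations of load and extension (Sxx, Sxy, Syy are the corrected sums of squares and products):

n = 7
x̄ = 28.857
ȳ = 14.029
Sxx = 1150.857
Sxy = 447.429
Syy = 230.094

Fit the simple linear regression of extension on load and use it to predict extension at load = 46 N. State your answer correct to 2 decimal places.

20.69

b = Sxy/Sxx = 447.429/1150.857 = 0.388779
a = ȳ − b·x̄ = 14.029 − 0.388779·28.857 = 2.810005
ŷ(46) = a + b·46 = 2.810005 + 0.388779·46 = 20.693838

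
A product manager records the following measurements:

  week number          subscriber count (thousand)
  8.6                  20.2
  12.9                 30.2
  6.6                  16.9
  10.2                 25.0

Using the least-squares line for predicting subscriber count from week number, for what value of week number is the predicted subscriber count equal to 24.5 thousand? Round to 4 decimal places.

10.2322

n = 4, Σx = 38.3, Σy = 92.3, Σxy = 929.84, Σx² = 387.97
Sxx = Σx² − (Σx)²/n = 387.97 − 366.7225 = 21.2475
Sxy = Σxy − (Σx)(Σy)/n = 929.84 − 883.7725 = 46.0675
b = Sxy/Sxx = 46.0675/21.2475 = 2.168137
a = ȳ − b·x̄ = 23.075 − 2.168137·9.575 = 2.315084
Set a + b·x = 24.5: x = (24.5 − 2.315084) / 2.168137 = 10.232246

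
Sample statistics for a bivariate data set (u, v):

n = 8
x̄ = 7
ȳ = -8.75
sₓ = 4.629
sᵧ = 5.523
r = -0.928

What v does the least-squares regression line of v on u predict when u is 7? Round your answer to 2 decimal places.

b = r · sᵧ/sₓ = -0.928 · 5.523/4.629 = -1.107225
a = ȳ − b·x̄ = -8.75 − (-1.107225)·7 = -0.999426
ŷ(7) = a + b·7 = -0.999426 + (-1.107225)·7 = -8.75

-8.75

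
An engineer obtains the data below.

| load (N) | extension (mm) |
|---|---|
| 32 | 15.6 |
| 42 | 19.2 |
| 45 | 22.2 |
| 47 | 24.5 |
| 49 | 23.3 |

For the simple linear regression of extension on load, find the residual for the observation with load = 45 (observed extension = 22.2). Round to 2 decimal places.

n = 5, Σx = 215, Σy = 104.8, Σxy = 4597.8, Σx² = 9423
Sxx = Σx² − (Σx)²/n = 9423 − 9245 = 178
Sxy = Σxy − (Σx)(Σy)/n = 4597.8 − 4506.4 = 91.4
b = Sxy/Sxx = 91.4/178 = 0.513483
a = ȳ − b·x̄ = 20.96 − 0.513483·43 = -1.119775
ŷ(45) = -1.119775 + 0.513483·45 = 21.986966
residual = y − ŷ = 22.2 − 21.986966 = 0.213034

0.21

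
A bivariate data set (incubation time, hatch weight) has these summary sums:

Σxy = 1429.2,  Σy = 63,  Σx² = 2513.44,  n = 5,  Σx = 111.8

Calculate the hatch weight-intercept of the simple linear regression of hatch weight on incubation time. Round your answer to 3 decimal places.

-21.157

Sxx = Σx² − (Σx)²/n = 2513.44 − 2499.848 = 13.592
Sxy = Σxy − (Σx)(Σy)/n = 1429.2 − 1408.68 = 20.52
b = Sxy/Sxx = 20.52/13.592 = 1.509712
a = ȳ − b·x̄ = 12.6 − 1.509712·22.36 = -21.157151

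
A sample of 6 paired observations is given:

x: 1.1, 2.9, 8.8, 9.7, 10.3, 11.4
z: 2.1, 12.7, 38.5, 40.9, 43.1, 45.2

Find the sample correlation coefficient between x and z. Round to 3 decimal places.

0.996

n = 6, Σx = 44.2, Σy = 182.5, Σxy = 1733.88, Σx² = 417.2, Σy² = 7221.41
Sxx = Σx² − (Σx)²/n = 417.2 − 325.606667 = 91.593333
Sxy = Σxy − (Σx)(Σy)/n = 1733.88 − 1344.416667 = 389.463333
Syy = Σy² − (Σy)²/n = 7221.41 − 5551.041667 = 1670.368333
r = Sxy/√(Sxx·Syy) = 389.463333/√(152994.603544) = 389.463333/391.145246 = 0.995700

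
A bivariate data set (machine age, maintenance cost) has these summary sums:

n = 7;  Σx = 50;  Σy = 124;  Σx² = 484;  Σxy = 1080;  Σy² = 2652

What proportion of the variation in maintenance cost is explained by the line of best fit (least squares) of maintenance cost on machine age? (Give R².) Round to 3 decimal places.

0.653

Sxx = Σx² − (Σx)²/n = 484 − 357.142857 = 126.857143
Sxy = Σxy − (Σx)(Σy)/n = 1080 − 885.714286 = 194.285714
Syy = Σy² − (Σy)²/n = 2652 − 2196.571429 = 455.428571
R² = Sxy²/(Sxx·Syy) = (194.285714)²/(126.857143·455.428571) = 0.653351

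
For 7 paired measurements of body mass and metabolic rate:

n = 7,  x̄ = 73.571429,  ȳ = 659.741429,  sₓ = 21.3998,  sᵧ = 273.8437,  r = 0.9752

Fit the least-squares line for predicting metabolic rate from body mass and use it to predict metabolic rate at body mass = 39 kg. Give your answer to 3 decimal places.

b = r · sᵧ/sₓ = 0.9752 · 273.8437/21.3998 = 12.479200
a = ȳ − b·x̄ = 659.741429 − 12.479200·73.571429 = -258.371121
ŷ(39) = a + b·39 = -258.371121 + 12.479200·39 = 228.317665

228.318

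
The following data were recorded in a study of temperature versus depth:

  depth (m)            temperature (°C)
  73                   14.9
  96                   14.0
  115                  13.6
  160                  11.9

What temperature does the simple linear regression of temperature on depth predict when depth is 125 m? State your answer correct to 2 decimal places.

n = 4, Σx = 444, Σy = 54.4, Σxy = 5899.7, Σx² = 53370
Sxx = Σx² − (Σx)²/n = 53370 − 49284 = 4086
Sxy = Σxy − (Σx)(Σy)/n = 5899.7 − 6038.4 = -138.7
b = Sxy/Sxx = -138.7/4086 = -0.033945
a = ȳ − b·x̄ = 13.6 − (-0.033945)·111 = 17.367915
ŷ(125) = a + b·125 = 17.367915 + (-0.033945)·125 = 13.124767

13.12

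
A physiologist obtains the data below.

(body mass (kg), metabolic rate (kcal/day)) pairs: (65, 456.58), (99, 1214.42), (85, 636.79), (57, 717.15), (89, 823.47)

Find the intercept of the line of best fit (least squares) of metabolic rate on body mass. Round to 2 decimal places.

n = 5, Σx = 395, Σy = 3848.41, Σxy = 318198.81, Σx² = 32421
Sxx = Σx² − (Σx)²/n = 32421 − 31205 = 1216
Sxy = Σxy − (Σx)(Σy)/n = 318198.81 − 304024.39 = 14174.42
b = Sxy/Sxx = 14174.42/1216 = 11.656595
a = ȳ − b·x̄ = 769.682 − 11.656595·79 = -151.189036

-151.19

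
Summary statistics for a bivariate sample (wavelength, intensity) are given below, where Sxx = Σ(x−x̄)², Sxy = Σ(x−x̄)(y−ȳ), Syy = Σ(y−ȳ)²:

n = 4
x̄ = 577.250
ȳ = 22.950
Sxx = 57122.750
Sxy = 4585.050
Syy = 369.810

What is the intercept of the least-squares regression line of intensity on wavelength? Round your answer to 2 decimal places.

-23.38

b = Sxy/Sxx = 4585.05/57122.75 = 0.080267
a = ȳ − b·x̄ = 22.95 − 0.080267·577.25 = -23.383906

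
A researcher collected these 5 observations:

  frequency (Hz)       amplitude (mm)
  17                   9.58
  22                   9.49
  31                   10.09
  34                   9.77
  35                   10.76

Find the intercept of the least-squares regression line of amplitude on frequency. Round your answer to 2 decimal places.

n = 5, Σx = 139, Σy = 49.69, Σxy = 1393.21, Σx² = 4115
Sxx = Σx² − (Σx)²/n = 4115 − 3864.2 = 250.8
Sxy = Σxy − (Σx)(Σy)/n = 1393.21 − 1381.382 = 11.828
b = Sxy/Sxx = 11.828/250.8 = 0.047161
a = ȳ − b·x̄ = 9.938 − 0.047161·27.8 = 8.626922

8.63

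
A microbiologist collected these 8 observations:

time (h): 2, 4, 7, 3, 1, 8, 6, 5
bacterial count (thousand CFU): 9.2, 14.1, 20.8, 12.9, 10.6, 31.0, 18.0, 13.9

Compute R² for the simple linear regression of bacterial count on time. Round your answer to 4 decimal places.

0.8059

n = 8, Σx = 36, Σy = 130.5, Σxy = 695.2, Σx² = 204, Σy² = 2473.07
Sxx = Σx² − (Σx)²/n = 204 − 162 = 42
Sxy = Σxy − (Σx)(Σy)/n = 695.2 − 587.25 = 107.95
Syy = Σy² − (Σy)²/n = 2473.07 − 2128.78125 = 344.28875
R² = Sxy²/(Sxx·Syy) = (107.95)²/(42·344.28875) = 0.805885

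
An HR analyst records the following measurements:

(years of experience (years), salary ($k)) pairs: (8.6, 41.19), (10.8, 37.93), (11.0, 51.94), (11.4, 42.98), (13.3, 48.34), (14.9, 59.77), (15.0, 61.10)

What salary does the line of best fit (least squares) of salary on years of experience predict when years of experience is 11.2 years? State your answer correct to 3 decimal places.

n = 7, Σx = 85, Σy = 343.25, Σxy = 4275.185, Σx² = 1065.46
Sxx = Σx² − (Σx)²/n = 1065.46 − 1032.142857 = 33.317143
Sxy = Σxy − (Σx)(Σy)/n = 4275.185 − 4168.035714 = 107.149286
b = Sxy/Sxx = 107.149286/33.317143 = 3.216041
a = ȳ − b·x̄ = 49.035714 − 3.216041·12.142857 = 9.983792
ŷ(11.2) = a + b·11.2 = 9.983792 + 3.216041·11.2 = 46.003447

46.003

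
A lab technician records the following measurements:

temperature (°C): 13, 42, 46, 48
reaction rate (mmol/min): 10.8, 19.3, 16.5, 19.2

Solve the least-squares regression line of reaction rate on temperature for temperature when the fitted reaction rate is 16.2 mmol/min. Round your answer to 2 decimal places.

n = 4, Σx = 149, Σy = 65.8, Σxy = 2631.6, Σx² = 6353
Sxx = Σx² − (Σx)²/n = 6353 − 5550.25 = 802.75
Sxy = Σxy − (Σx)(Σy)/n = 2631.6 − 2451.05 = 180.55
b = Sxy/Sxx = 180.55/802.75 = 0.224914
a = ȳ − b·x̄ = 16.45 − 0.224914·37.25 = 8.071940
Set a + b·x = 16.2: x = (16.2 − 8.071940) / 0.224914 = 36.138466

36.14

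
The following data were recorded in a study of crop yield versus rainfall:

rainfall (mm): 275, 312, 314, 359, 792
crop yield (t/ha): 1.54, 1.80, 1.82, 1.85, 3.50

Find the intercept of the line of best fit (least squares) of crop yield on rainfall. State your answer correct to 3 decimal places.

0.599

n = 5, Σx = 2052, Σy = 10.51, Σxy = 4992.73, Σx² = 1027710
Sxx = Σx² − (Σx)²/n = 1027710 − 842140.8 = 185569.2
Sxy = Σxy − (Σx)(Σy)/n = 4992.73 − 4313.304 = 679.426
b = Sxy/Sxx = 679.426/185569.2 = 0.003661
a = ȳ − b·x̄ = 2.102 − 0.003661·410.4 = 0.599399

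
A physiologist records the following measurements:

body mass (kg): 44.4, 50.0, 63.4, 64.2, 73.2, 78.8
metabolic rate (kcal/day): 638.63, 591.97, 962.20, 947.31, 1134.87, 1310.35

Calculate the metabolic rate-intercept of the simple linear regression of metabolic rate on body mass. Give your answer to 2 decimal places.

n = 6, Σx = 374, Σy = 5585.33, Σxy = 366102.518, Σx² = 24180.24
Sxx = Σx² − (Σx)²/n = 24180.24 − 23312.666667 = 867.573333
Sxy = Σxy − (Σx)(Σy)/n = 366102.518 − 348152.236667 = 17950.281333
b = Sxy/Sxx = 17950.281333/867.573333 = 20.690218
a = ȳ − b·x̄ = 930.888333 − 20.690218·62.333333 = -358.801917

-358.80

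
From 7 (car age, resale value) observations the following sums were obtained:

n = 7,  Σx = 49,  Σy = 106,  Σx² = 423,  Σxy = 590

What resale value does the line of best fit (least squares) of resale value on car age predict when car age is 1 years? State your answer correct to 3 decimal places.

Sxx = Σx² − (Σx)²/n = 423 − 343 = 80
Sxy = Σxy − (Σx)(Σy)/n = 590 − 742 = -152
b = Sxy/Sxx = -152/80 = -1.9
a = ȳ − b·x̄ = 15.142857 − (-1.9)·7 = 28.442857
ŷ(1) = a + b·1 = 28.442857 + (-1.9)·1 = 26.542857

26.543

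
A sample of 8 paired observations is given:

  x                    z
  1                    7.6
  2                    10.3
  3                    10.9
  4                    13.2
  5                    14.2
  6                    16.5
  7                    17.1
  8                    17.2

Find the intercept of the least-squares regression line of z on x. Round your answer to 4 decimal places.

n = 8, Σx = 36, Σy = 107, Σxy = 541, Σx² = 204
Sxx = Σx² − (Σx)²/n = 204 − 162 = 42
Sxy = Σxy − (Σx)(Σy)/n = 541 − 481.5 = 59.5
b = Sxy/Sxx = 59.5/42 = 1.416667
a = ȳ − b·x̄ = 13.375 − 1.416667·4.5 = 7

7.0000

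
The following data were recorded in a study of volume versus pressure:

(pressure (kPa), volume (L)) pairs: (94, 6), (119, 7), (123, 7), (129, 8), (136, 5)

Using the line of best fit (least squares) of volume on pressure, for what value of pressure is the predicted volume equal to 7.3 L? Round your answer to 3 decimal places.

n = 5, Σx = 601, Σy = 33, Σxy = 3970, Σx² = 73263
Sxx = Σx² − (Σx)²/n = 73263 − 72240.2 = 1022.8
Sxy = Σxy − (Σx)(Σy)/n = 3970 − 3966.6 = 3.4
b = Sxy/Sxx = 3.4/1022.8 = 0.003324
a = ȳ − b·x̄ = 6.6 − 0.003324·120.2 = 6.200430
Set a + b·x = 7.3: x = (7.3 − 6.200430) / 0.003324 = 330.776471

330.776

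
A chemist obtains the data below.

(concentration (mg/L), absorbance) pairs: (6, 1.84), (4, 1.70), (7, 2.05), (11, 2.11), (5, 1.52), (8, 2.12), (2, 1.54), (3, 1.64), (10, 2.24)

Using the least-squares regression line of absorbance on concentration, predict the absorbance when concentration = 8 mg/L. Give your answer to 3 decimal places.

n = 9, Σx = 56, Σy = 16.76, Σxy = 110.36, Σx² = 424
Sxx = Σx² − (Σx)²/n = 424 − 348.444444 = 75.555556
Sxy = Σxy − (Σx)(Σy)/n = 110.36 − 104.284444 = 6.075556
b = Sxy/Sxx = 6.075556/75.555556 = 0.080412
a = ȳ − b·x̄ = 1.862222 − 0.080412·6.222222 = 1.361882
ŷ(8) = a + b·8 = 1.361882 + 0.080412·8 = 2.005176

2.005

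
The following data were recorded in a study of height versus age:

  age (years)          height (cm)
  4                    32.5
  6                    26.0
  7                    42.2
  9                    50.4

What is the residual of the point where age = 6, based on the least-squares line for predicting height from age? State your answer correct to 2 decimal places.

n = 4, Σx = 26, Σy = 151.1, Σxy = 1035, Σx² = 182
Sxx = Σx² − (Σx)²/n = 182 − 169 = 13
Sxy = Σxy − (Σx)(Σy)/n = 1035 − 982.15 = 52.85
b = Sxy/Sxx = 52.85/13 = 4.065385
a = ȳ − b·x̄ = 37.775 − 4.065385·6.5 = 11.35
ŷ(6) = 11.35 + 4.065385·6 = 35.742308
residual = y − ŷ = 26.0 − 35.742308 = -9.742308

-9.74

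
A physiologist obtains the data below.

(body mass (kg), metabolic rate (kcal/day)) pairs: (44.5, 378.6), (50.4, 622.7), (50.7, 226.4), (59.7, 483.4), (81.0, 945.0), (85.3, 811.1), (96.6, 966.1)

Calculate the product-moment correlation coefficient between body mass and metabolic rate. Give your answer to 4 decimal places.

0.8850

n = 7, Σx = 468.2, Σy = 4433.3, Σxy = 327626.33, Σx² = 33823.64, Σy² = 3300283.19
Sxx = Σx² − (Σx)²/n = 33823.64 − 31315.891429 = 2507.748571
Sxy = Σxy − (Σx)(Σy)/n = 327626.33 − 296524.437143 = 31101.892857
Syy = Σy² − (Σy)²/n = 3300283.19 − 2807735.555714 = 492547.634286
r = Sxy/√(Sxx·Syy) = 31101.892857/√(1235185626.240522) = 31101.892857/35145.207728 = 0.884954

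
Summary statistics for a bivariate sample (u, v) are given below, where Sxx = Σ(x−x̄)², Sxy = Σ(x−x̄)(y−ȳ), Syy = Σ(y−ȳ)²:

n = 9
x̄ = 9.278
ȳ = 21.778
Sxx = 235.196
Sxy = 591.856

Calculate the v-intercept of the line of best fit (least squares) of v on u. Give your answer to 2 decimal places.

b = Sxy/Sxx = 591.856/235.196 = 2.516437
a = ȳ − b·x̄ = 21.778 − 2.516437·9.278 = -1.569506

-1.57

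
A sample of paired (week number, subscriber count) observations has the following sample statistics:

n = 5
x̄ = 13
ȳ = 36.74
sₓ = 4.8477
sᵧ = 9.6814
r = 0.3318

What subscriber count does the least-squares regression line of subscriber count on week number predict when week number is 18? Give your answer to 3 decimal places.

40.053

b = r · sᵧ/sₓ = 0.3318 · 9.6814/4.8477 = 0.662642
a = ȳ − b·x̄ = 36.74 − 0.662642·13 = 28.125657
ŷ(18) = a + b·18 = 28.125657 + 0.662642·18 = 40.053209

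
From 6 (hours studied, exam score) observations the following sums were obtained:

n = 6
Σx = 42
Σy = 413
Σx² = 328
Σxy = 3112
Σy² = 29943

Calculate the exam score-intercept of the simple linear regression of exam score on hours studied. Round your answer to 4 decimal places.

Sxx = Σx² − (Σx)²/n = 328 − 294 = 34
Sxy = Σxy − (Σx)(Σy)/n = 3112 − 2891 = 221
b = Sxy/Sxx = 221/34 = 6.5
a = ȳ − b·x̄ = 68.833333 − 6.5·7 = 23.333333

23.3333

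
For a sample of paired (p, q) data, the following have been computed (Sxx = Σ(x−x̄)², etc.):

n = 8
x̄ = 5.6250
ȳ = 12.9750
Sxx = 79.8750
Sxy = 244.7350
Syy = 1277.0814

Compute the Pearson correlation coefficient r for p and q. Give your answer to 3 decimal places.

r = Sxy/√(Sxx·Syy) = 244.735/√(102006.876825) = 244.735/319.385154 = 0.766269

0.766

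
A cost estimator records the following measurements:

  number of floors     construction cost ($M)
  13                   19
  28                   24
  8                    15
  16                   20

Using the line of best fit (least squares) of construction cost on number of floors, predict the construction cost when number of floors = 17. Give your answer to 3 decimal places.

19.817

n = 4, Σx = 65, Σy = 78, Σxy = 1359, Σx² = 1273
Sxx = Σx² − (Σx)²/n = 1273 − 1056.25 = 216.75
Sxy = Σxy − (Σx)(Σy)/n = 1359 − 1267.5 = 91.5
b = Sxy/Sxx = 91.5/216.75 = 0.422145
a = ȳ − b·x̄ = 19.5 − 0.422145·16.25 = 12.640138
ŷ(17) = a + b·17 = 12.640138 + 0.422145·17 = 19.816609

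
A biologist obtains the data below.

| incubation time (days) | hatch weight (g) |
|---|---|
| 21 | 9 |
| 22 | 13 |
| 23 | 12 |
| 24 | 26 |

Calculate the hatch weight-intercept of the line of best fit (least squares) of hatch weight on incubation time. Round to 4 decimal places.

-97.5000

n = 4, Σx = 90, Σy = 60, Σxy = 1375, Σx² = 2030
Sxx = Σx² − (Σx)²/n = 2030 − 2025 = 5
Sxy = Σxy − (Σx)(Σy)/n = 1375 − 1350 = 25
b = Sxy/Sxx = 25/5 = 5
a = ȳ − b·x̄ = 15 − 5·22.5 = -97.5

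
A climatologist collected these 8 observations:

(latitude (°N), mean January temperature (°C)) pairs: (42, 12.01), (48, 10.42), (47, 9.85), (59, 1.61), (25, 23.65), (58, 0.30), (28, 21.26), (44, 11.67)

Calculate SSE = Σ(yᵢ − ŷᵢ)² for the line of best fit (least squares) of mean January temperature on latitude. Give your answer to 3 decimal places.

n = 8, Σx = 351, Σy = 90.77, Σxy = 3279.93, Σx² = 16467, Σy² = 1500.0201
Sxx = Σx² − (Σx)²/n = 16467 − 15400.125 = 1066.875
Sxy = Σxy − (Σx)(Σy)/n = 3279.93 − 3982.53375 = -702.60375
Syy = Σy² − (Σy)²/n = 1500.0201 − 1029.899113 = 470.120988
b = Sxy/Sxx = -702.60375/1066.875 = -0.658562
SSE = Syy − b·Sxy = 470.120988 − (-0.658562)·(-702.60375) = 7.412583

7.413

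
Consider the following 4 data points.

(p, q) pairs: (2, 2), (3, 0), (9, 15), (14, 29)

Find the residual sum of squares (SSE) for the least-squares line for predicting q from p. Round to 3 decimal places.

11.968

n = 4, Σx = 28, Σy = 46, Σxy = 545, Σx² = 290, Σy² = 1070
Sxx = Σx² − (Σx)²/n = 290 − 196 = 94
Sxy = Σxy − (Σx)(Σy)/n = 545 − 322 = 223
Syy = Σy² − (Σy)²/n = 1070 − 529 = 541
b = Sxy/Sxx = 223/94 = 2.372340
SSE = Syy − b·Sxy = 541 − 2.372340·223 = 11.968085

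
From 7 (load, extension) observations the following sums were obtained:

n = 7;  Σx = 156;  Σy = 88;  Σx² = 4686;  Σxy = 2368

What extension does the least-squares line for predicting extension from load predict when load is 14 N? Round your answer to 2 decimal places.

Sxx = Σx² − (Σx)²/n = 4686 − 3476.571429 = 1209.428571
Sxy = Σxy − (Σx)(Σy)/n = 2368 − 1961.142857 = 406.857143
b = Sxy/Sxx = 406.857143/1209.428571 = 0.336404
a = ȳ − b·x̄ = 12.571429 − 0.336404·22.285714 = 5.074415
ŷ(14) = a + b·14 = 5.074415 + 0.336404·14 = 9.784077

9.78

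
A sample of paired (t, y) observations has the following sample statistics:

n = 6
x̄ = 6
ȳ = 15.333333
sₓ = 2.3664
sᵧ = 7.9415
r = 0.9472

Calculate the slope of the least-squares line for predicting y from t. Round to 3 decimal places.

b = r · sᵧ/sₓ = 0.9472 · 7.9415/2.3664 = 3.178748

3.179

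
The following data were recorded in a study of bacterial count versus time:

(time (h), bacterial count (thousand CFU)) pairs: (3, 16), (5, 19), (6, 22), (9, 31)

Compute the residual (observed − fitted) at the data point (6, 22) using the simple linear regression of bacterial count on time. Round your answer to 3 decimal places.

-0.640

n = 4, Σx = 23, Σy = 88, Σxy = 554, Σx² = 151
Sxx = Σx² − (Σx)²/n = 151 − 132.25 = 18.75
Sxy = Σxy − (Σx)(Σy)/n = 554 − 506 = 48
b = Sxy/Sxx = 48/18.75 = 2.56
a = ȳ − b·x̄ = 22 − 2.56·5.75 = 7.28
ŷ(6) = 7.28 + 2.56·6 = 22.64
residual = y − ŷ = 22 − 22.64 = -0.64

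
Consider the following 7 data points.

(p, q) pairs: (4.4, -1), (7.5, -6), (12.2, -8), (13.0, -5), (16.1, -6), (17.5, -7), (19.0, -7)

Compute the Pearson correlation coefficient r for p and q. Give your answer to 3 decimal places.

-0.704

n = 7, Σx = 89.7, Σy = -40, Σxy = -564.1, Σx² = 1319.91, Σy² = 260
Sxx = Σx² − (Σx)²/n = 1319.91 − 1149.441429 = 170.468571
Sxy = Σxy − (Σx)(Σy)/n = -564.1 − (-512.571429) = -51.528571
Syy = Σy² − (Σy)²/n = 260 − 228.571429 = 31.428571
r = Sxy/√(Sxx·Syy) = -51.528571/√(5357.583673) = -51.528571/73.195517 = -0.703985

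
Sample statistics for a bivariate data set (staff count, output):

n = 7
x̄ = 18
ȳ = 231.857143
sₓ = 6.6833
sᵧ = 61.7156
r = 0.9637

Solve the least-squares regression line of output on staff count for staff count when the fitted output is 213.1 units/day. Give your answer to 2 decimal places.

b = r · sᵧ/sₓ = 0.9637 · 61.7156/6.6833 = 8.899095
a = ȳ − b·x̄ = 231.857143 − 8.899095·18 = 71.673427
Set a + b·x = 213.1: x = (213.1 − 71.673427) / 8.899095 = 15.892242

15.89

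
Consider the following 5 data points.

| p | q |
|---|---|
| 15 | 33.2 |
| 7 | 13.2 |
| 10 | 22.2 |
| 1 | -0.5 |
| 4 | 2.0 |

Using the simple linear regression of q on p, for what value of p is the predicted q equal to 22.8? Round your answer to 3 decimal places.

n = 5, Σx = 37, Σy = 70.1, Σxy = 819.9, Σx² = 391
Sxx = Σx² − (Σx)²/n = 391 − 273.8 = 117.2
Sxy = Σxy − (Σx)(Σy)/n = 819.9 − 518.74 = 301.16
b = Sxy/Sxx = 301.16/117.2 = 2.569625
a = ȳ − b·x̄ = 14.02 − 2.569625·7.4 = -4.995222
Set a + b·x = 22.8: x = (22.8 − (-4.995222)) / 2.569625 = 10.816842

10.817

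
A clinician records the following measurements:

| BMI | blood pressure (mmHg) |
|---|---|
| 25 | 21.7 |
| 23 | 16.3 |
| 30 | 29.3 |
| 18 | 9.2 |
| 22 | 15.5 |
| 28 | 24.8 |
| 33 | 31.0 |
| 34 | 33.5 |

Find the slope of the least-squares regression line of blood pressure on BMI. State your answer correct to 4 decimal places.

1.5113

n = 8, Σx = 213, Σy = 181.3, Σxy = 5159.4, Σx² = 5891
Sxx = Σx² − (Σx)²/n = 5891 − 5671.125 = 219.875
Sxy = Σxy − (Σx)(Σy)/n = 5159.4 − 4827.1125 = 332.2875
b = Sxy/Sxx = 332.2875/219.875 = 1.511256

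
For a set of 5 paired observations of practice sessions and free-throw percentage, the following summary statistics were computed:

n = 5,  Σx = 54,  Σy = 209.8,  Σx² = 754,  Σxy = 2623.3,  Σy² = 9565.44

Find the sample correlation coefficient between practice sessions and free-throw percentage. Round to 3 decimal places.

0.991

Sxx = Σx² − (Σx)²/n = 754 − 583.2 = 170.8
Sxy = Σxy − (Σx)(Σy)/n = 2623.3 − 2265.84 = 357.46
Syy = Σy² − (Σy)²/n = 9565.44 − 8803.208 = 762.232
r = Sxy/√(Sxx·Syy) = 357.46/√(130189.2256) = 357.46/360.817441 = 0.990695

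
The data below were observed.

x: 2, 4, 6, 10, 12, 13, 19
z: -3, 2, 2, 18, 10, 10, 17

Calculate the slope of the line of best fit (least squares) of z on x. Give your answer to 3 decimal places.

n = 7, Σx = 66, Σy = 56, Σxy = 767, Σx² = 830
Sxx = Σx² − (Σx)²/n = 830 − 622.285714 = 207.714286
Sxy = Σxy − (Σx)(Σy)/n = 767 − 528 = 239
b = Sxy/Sxx = 239/207.714286 = 1.150619

1.151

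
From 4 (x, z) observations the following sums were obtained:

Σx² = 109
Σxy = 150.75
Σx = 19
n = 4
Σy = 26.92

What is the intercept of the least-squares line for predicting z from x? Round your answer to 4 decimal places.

0.9337

Sxx = Σx² − (Σx)²/n = 109 − 90.25 = 18.75
Sxy = Σxy − (Σx)(Σy)/n = 150.75 − 127.87 = 22.88
b = Sxy/Sxx = 22.88/18.75 = 1.220267
a = ȳ − b·x̄ = 6.73 − 1.220267·4.75 = 0.933733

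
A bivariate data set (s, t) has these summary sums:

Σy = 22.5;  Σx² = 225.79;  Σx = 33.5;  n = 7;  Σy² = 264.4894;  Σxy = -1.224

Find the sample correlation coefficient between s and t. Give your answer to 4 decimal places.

Sxx = Σx² − (Σx)²/n = 225.79 − 160.321429 = 65.468571
Sxy = Σxy − (Σx)(Σy)/n = -1.224 − 107.678571 = -108.902571
Syy = Σy² − (Σy)²/n = 264.4894 − 72.321429 = 192.167971
r = Sxy/√(Sxx·Syy) = -108.902571/√(12580.962564) = -108.902571/112.164890 = -0.970915

-0.9709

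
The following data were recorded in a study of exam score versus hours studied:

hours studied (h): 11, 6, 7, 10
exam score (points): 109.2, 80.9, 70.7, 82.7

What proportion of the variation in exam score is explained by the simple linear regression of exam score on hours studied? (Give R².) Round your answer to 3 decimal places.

n = 4, Σx = 34, Σy = 343.5, Σxy = 3008.5, Σx² = 306, Σy² = 30307.23
Sxx = Σx² − (Σx)²/n = 306 − 289 = 17
Sxy = Σxy − (Σx)(Σy)/n = 3008.5 − 2919.75 = 88.75
Syy = Σy² − (Σy)²/n = 30307.23 − 29498.0625 = 809.1675
R² = Sxy²/(Sxx·Syy) = (88.75)²/(17·809.1675) = 0.572597

0.573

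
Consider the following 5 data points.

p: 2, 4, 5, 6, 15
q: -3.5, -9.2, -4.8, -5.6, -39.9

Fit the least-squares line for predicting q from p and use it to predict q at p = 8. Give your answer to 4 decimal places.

n = 5, Σx = 32, Σy = -63, Σxy = -699.9, Σx² = 306
Sxx = Σx² − (Σx)²/n = 306 − 204.8 = 101.2
Sxy = Σxy − (Σx)(Σy)/n = -699.9 − (-403.2) = -296.7
b = Sxy/Sxx = -296.7/101.2 = -2.931818
a = ȳ − b·x̄ = -12.6 − (-2.931818)·6.4 = 6.163636
ŷ(8) = a + b·8 = 6.163636 + (-2.931818)·8 = -17.290909

-17.2909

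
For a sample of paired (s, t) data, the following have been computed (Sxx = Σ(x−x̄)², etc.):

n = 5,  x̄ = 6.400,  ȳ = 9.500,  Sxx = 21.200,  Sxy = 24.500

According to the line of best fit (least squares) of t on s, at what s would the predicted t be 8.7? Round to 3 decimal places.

5.708

b = Sxy/Sxx = 24.5/21.2 = 1.155660
a = ȳ − b·x̄ = 9.5 − 1.155660·6.4 = 2.103774
Set a + b·x = 8.7: x = (8.7 − 2.103774) / 1.155660 = 5.707755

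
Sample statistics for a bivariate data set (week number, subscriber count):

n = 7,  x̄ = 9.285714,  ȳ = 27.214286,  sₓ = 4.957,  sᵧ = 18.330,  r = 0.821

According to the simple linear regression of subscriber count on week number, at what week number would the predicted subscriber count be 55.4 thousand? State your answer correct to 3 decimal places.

18.570

b = r · sᵧ/sₓ = 0.821 · 18.33/4.957 = 3.035895
a = ȳ − b·x̄ = 27.214286 − 3.035895·9.285714 = -0.976164
Set a + b·x = 55.4: x = (55.4 − (-0.976164)) / 3.035895 = 18.569868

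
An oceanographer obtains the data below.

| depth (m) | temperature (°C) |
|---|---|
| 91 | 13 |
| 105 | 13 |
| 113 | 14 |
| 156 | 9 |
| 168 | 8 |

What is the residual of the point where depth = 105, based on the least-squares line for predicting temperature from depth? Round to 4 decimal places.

-0.0244

n = 5, Σx = 633, Σy = 57, Σxy = 6878, Σx² = 84635
Sxx = Σx² − (Σx)²/n = 84635 − 80137.8 = 4497.2
Sxy = Σxy − (Σx)(Σy)/n = 6878 − 7216.2 = -338.2
b = Sxy/Sxx = -338.2/4497.2 = -0.075202
a = ȳ − b·x̄ = 11.4 − (-0.075202)·126.6 = 20.920617
ŷ(105) = 20.920617 + (-0.075202)·105 = 13.024371
residual = y − ŷ = 13 − 13.024371 = -0.024371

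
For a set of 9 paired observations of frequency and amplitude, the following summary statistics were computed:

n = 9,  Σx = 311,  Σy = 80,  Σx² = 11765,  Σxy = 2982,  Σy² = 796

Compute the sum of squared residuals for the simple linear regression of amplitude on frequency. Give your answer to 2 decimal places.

Sxx = Σx² − (Σx)²/n = 11765 − 10746.777778 = 1018.222222
Sxy = Σxy − (Σx)(Σy)/n = 2982 − 2764.444444 = 217.555556
Syy = Σy² − (Σy)²/n = 796 − 711.111111 = 84.888889
b = Sxy/Sxx = 217.555556/1018.222222 = 0.213662
SSE = Syy − b·Sxy = 84.888889 − 0.213662·217.555556 = 38.405500

38.41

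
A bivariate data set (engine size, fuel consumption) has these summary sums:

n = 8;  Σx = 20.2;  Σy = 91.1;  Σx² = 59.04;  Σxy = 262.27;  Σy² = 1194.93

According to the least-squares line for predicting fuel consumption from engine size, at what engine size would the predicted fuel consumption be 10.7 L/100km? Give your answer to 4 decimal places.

2.3537

Sxx = Σx² − (Σx)²/n = 59.04 − 51.005 = 8.035
Sxy = Σxy − (Σx)(Σy)/n = 262.27 − 230.0275 = 32.2425
b = Sxy/Sxx = 32.2425/8.035 = 4.012757
a = ȳ − b·x̄ = 11.3875 − 4.012757·2.525 = 1.255289
Set a + b·x = 10.7: x = (10.7 − 1.255289) / 4.012757 = 2.353671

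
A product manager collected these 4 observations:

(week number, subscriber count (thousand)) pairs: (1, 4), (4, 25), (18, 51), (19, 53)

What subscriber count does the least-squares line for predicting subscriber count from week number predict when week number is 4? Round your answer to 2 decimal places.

n = 4, Σx = 42, Σy = 133, Σxy = 2029, Σx² = 702
Sxx = Σx² − (Σx)²/n = 702 − 441 = 261
Sxy = Σxy − (Σx)(Σy)/n = 2029 − 1396.5 = 632.5
b = Sxy/Sxx = 632.5/261 = 2.423372
a = ȳ − b·x̄ = 33.25 − 2.423372·10.5 = 7.804598
ŷ(4) = a + b·4 = 7.804598 + 2.423372·4 = 17.498084

17.50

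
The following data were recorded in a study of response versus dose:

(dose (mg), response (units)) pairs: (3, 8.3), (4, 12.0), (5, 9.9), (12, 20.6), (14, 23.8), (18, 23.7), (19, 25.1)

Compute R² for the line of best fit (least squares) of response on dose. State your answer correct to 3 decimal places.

n = 7, Σx = 75, Σy = 123.4, Σxy = 1606.3, Σx² = 1075, Σy² = 2493.4
Sxx = Σx² − (Σx)²/n = 1075 − 803.571429 = 271.428571
Sxy = Σxy − (Σx)(Σy)/n = 1606.3 − 1322.142857 = 284.157143
Syy = Σy² − (Σy)²/n = 2493.4 − 2175.365714 = 318.034286
R² = Sxy²/(Sxx·Syy) = (284.157143)²/(271.428571·318.034286) = 0.935379

0.935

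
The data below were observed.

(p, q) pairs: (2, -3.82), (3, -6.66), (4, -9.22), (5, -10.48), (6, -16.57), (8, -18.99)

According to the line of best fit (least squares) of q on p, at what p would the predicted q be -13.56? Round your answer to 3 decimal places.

n = 6, Σx = 28, Σy = -65.74, Σxy = -368.24, Σx² = 154
Sxx = Σx² − (Σx)²/n = 154 − 130.666667 = 23.333333
Sxy = Σxy − (Σx)(Σy)/n = -368.24 − (-306.786667) = -61.453333
b = Sxy/Sxx = -61.453333/23.333333 = -2.633714
a = ȳ − b·x̄ = -10.956667 − (-2.633714)·4.666667 = 1.334
Set a + b·x = -13.56: x = (-13.56 − 1.334) / (-2.633714) = 5.655131

5.655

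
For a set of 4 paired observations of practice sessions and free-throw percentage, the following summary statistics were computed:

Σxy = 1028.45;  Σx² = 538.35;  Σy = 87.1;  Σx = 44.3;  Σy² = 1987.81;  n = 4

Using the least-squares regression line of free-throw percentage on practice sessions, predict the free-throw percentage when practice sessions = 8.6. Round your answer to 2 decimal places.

18.47

Sxx = Σx² − (Σx)²/n = 538.35 − 490.6225 = 47.7275
Sxy = Σxy − (Σx)(Σy)/n = 1028.45 − 964.6325 = 63.8175
b = Sxy/Sxx = 63.8175/47.7275 = 1.337122
a = ȳ − b·x̄ = 21.775 − 1.337122·11.075 = 6.966372
ŷ(8.6) = a + b·8.6 = 6.966372 + 1.337122·8.6 = 18.465623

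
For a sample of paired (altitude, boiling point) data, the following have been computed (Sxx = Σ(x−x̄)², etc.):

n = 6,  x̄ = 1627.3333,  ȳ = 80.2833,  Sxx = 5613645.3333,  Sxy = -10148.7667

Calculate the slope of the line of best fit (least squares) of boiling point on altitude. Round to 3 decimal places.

b = Sxy/Sxx = -10148.7667/5613645.3333 = -0.001808

-0.002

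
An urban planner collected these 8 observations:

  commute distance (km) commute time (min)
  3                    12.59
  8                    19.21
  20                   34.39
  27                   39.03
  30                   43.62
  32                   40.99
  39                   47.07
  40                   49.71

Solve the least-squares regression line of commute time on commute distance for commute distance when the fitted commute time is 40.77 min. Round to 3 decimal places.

n = 8, Σx = 199, Σy = 286.61, Σxy = 8377.47, Σx² = 6247
Sxx = Σx² − (Σx)²/n = 6247 − 4950.125 = 1296.875
Sxy = Σxy − (Σx)(Σy)/n = 8377.47 − 7129.42375 = 1248.04625
b = Sxy/Sxx = 1248.04625/1296.875 = 0.962349
a = ȳ − b·x̄ = 35.82625 − 0.962349·24.875 = 11.887821
Set a + b·x = 40.77: x = (40.77 − 11.887821) / 0.962349 = 30.012170

30.012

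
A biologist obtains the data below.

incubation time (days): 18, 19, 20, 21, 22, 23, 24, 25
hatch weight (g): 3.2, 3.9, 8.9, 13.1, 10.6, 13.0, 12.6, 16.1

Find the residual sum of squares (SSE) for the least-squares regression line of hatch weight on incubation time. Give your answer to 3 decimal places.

24.611

n = 8, Σx = 172, Σy = 81.4, Σxy = 1821.9, Σx² = 3740, Σy² = 975.6
Sxx = Σx² − (Σx)²/n = 3740 − 3698 = 42
Sxy = Σxy − (Σx)(Σy)/n = 1821.9 − 1750.1 = 71.8
Syy = Σy² − (Σy)²/n = 975.6 − 828.245 = 147.355
b = Sxy/Sxx = 71.8/42 = 1.709524
SSE = Syy − b·Sxy = 147.355 − 1.709524·71.8 = 24.611190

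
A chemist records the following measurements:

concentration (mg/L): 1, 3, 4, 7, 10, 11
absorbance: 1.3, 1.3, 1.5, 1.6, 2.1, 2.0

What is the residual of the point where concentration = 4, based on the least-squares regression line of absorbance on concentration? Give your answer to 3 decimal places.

n = 6, Σx = 36, Σy = 9.8, Σxy = 65.4, Σx² = 296
Sxx = Σx² − (Σx)²/n = 296 − 216 = 80
Sxy = Σxy − (Σx)(Σy)/n = 65.4 − 58.8 = 6.6
b = Sxy/Sxx = 6.6/80 = 0.0825
a = ȳ − b·x̄ = 1.633333 − 0.0825·6 = 1.138333
ŷ(4) = 1.138333 + 0.0825·4 = 1.468333
residual = y − ŷ = 1.5 − 1.468333 = 0.031667

0.032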